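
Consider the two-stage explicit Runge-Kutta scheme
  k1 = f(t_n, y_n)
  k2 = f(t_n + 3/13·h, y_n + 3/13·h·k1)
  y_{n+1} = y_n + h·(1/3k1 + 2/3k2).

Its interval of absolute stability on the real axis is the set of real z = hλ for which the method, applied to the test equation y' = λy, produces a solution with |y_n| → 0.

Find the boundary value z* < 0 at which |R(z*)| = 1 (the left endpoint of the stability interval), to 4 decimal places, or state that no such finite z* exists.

On y'=λy, z=hλ:
  k1=λy_n ⇒ h·k1=z·y_n;  k2=λ(1+3/13z)y_n ⇒ h·k2=z(1+3/13z)y_n
  y_{n+1}/y_n = 1 + 1/3z + 2/3z(1+3/13z) = 1 + z + 2/13z²
  R(z) = 1 + z + 2/13z².

Solve |R(x)|<1 on ℝ⁻.
x=-0.78: |R|=0.3136
R=1: x+2/13x²=0 ⇒ x=−13/2=-6.5000; min R=1−1/(4·2/13)=-0.6250>−1
Confirm numerically:
  x=-5.274: |R|=0.00524 <1
  x=-5.209: |R|=0.03459 <1
  x=-3.810: |R|=0.57675 <1
  x=-3.059: |R|=0.61939 <1
  x=-7.006: |R|=1.54539 >1
  x=-6.853: |R|=1.37217 >1
  x=-6.791: |R|=1.30403 >1
Stable set (-6.5000, 0).

z* = -6.5000.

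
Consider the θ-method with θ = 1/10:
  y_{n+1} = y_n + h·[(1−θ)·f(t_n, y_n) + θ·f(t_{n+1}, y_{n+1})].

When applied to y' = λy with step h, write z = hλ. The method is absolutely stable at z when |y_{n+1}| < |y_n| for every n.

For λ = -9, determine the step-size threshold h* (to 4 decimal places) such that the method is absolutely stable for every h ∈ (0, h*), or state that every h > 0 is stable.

Test eqn y'=λy, z=hλ:
  y_{n+1} = y_n + z·[9/10·y_n + 1/10·y_{n+1}] ⇒ (1 − 1/10z)y_{n+1} = (1 + 9/10z)y_n
  Hence R(z) = (1 + 9/10z)/(1 − 1/10z).

Need |R(x)|<1, x<0.
x=-1.33: |R|=0.1739
R=−1: 1+9/10x = −1+1/10x ⇒ -4/5x=2 ⇒ x=2/(-4/5)=-2.5000
Confirm numerically:
  x=-1.575: |R|=0.36069 <1
  x=-1.566: |R|=0.35397 <1
  x=-1.521: |R|=0.32020 <1
  x=-1.252: |R|=0.11269 <1
  x=-2.886: |R|=1.23964 >1
  x=-2.771: |R|=1.16976 >1
  x=-2.635: |R|=1.08548 >1
Interval (-2.5000, 0).

(-2.5000,0); λ=-9 ⇒ h* = (5/2)/9 = 0.2778.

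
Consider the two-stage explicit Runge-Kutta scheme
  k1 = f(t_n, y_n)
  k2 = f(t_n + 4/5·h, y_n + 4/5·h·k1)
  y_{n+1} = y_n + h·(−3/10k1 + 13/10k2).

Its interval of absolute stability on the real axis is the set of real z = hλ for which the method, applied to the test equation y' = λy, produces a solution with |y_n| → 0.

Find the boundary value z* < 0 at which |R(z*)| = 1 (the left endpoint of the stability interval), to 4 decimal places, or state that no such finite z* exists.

Set f=λy, z=hλ:
  k1=λy_n ⇒ h·k1=z·y_n;  k2=λ(1+4/5z)y_n ⇒ h·k2=z(1+4/5z)y_n
  y_{n+1}/y_n = 1 − 3/10z + 13/10z(1+4/5z) = 1 + z + 26/25z²
  so R(z) = 1 + z + 26/25z².

Find x<0 with |R(x)|<1.
x=-0.78: |R|=0.8527
R=1: x+26/25x²=0 ⇒ x=−25/26=-0.9615; min R=1−1/(4·26/25)=0.7596>−1
Confirm numerically:
  x=-0.719: |R|=0.81864 <1
  x=-0.630: |R|=0.78278 <1
  x=-0.495: |R|=0.75983 <1
  x=-1.190: |R|=1.28274 >1
  x=-1.151: |R|=1.22679 >1
  x=-1.033: |R|=1.07677 >1
Stable set (-0.9615, 0).

left endpoint -0.9615.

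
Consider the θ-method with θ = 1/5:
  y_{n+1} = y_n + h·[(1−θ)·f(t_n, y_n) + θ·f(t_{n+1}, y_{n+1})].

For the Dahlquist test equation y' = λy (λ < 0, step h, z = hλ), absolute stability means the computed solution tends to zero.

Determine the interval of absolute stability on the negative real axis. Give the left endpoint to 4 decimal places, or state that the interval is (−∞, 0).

Set f=λy, z=hλ:
  y_{n+1} = y_n + z·[4/5·y_n + 1/5·y_{n+1}] ⇒ (1 − 1/5z)y_{n+1} = (1 + 4/5z)y_n
  Hence R(z) = (1 + 4/5z)/(1 − 1/5z).

Find x<0 with |R(x)|<1.
x=-1.56: |R|=0.1890
R=−1: 1+4/5x = −1+1/5x ⇒ -3/5x=2 ⇒ x=2/(-3/5)=-3.3333
Confirm numerically:
  x=-2.674: |R|=0.74225 <1
  x=-2.223: |R|=0.53883 <1
  x=-2.157: |R|=0.50692 <1
  x=-1.816: |R|=0.33216 <1
  x=-3.781: |R|=1.15294 >1
  x=-3.641: |R|=1.10682 >1
Stable set (-3.3333, 0).

(-3.3333, 0).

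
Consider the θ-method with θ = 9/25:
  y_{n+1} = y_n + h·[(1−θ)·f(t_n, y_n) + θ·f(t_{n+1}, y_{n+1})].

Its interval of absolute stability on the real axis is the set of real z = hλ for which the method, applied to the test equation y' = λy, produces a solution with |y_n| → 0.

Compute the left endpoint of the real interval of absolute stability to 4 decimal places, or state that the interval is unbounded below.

Test eqn y'=λy, z=hλ:
  y_{n+1} = y_n + z·[16/25·y_n + 9/25·y_{n+1}] ⇒ (1 − 9/25z)y_{n+1} = (1 + 16/25z)y_n
  so R(z) = (1 + 16/25z)/(1 − 9/25z).

Solve |R(x)|<1 on ℝ⁻.
x=-1.21: |R|=0.1571
R=−1: 1+16/25x = −1+9/25x ⇒ -7/25x=2 ⇒ x=2/(-7/25)=-7.1429
Confirm numerically:
  x=-6.869: |R|=0.97792 <1
  x=-6.611: |R|=0.95594 <1
  x=-6.539: |R|=0.94959 <1
  x=-5.508: |R|=0.84654 <1
  x=-7.650: |R|=1.03783 >1
  x=-7.594: |R|=1.03383 >1
  x=-7.476: |R|=1.02527 >1
Interval (-7.1429, 0).

left endpoint -7.1429.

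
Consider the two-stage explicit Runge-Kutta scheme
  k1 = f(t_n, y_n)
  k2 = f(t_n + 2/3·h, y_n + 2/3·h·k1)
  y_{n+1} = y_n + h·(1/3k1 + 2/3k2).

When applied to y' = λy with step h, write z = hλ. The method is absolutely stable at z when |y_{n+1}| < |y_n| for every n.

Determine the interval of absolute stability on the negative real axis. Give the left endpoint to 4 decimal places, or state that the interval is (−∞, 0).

With y'=λy (z=hλ):
  k1=λy_n ⇒ h·k1=z·y_n;  k2=λ(1+2/3z)y_n ⇒ h·k2=z(1+2/3z)y_n
  y_{n+1}/y_n = 1 + 1/3z + 2/3z(1+2/3z) = 1 + z + 4/9z²
  ⇒ R(z) = 1 + z + 4/9z².

Solve |R(x)|<1 on ℝ⁻.
x=-0.96: |R|=0.4496
R=1: x+4/9x²=0 ⇒ x=−9/4=-2.2500; min R=1−1/(4·4/9)=0.4375>−1
Confirm numerically:
  x=-2.169: |R|=0.92192 <1
  x=-1.384: |R|=0.46731 <1
  x=-1.039: |R|=0.44079 <1
  x=-2.614: |R|=1.42289 >1
  x=-2.599: |R|=1.40313 >1
Interval (-2.2500, 0).

z∈(-2.2500,0).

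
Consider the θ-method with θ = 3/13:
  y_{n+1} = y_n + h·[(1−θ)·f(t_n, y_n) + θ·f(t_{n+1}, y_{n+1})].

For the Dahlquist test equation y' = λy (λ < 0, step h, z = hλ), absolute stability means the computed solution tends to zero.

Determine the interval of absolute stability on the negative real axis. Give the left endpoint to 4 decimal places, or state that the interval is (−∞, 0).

z∈(-3.7143,0).

Set f=λy, z=hλ:
  y_{n+1} = y_n + z·[10/13·y_n + 3/13·y_{n+1}] ⇒ (1 − 3/13z)y_{n+1} = (1 + 10/13z)y_n
  ⇒ R(z) = (1 + 10/13z)/(1 − 3/13z).

Need |R(x)|<1, x<0.
x=-0.48: |R|=0.5679
R=−1: 1+10/13x = −1+3/13x ⇒ -7/13x=2 ⇒ x=2/(-7/13)=-3.7143
Confirm numerically:
  x=-2.570: |R|=0.61323 <1
  x=-2.306: |R|=0.50507 <1
  x=-2.305: |R|=0.50464 <1
  x=-2.210: |R|=0.46358 <1
  x=-4.145: |R|=1.11854 >1
  x=-3.938: |R|=1.06311 >1
Interval (-3.7143, 0).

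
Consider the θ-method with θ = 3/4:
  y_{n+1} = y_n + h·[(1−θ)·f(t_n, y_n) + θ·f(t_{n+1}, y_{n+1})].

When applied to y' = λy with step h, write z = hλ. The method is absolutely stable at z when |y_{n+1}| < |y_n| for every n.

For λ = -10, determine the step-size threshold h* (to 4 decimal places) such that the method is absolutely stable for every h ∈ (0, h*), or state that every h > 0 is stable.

With y'=λy (z=hλ):
  y_{n+1} = y_n + z·[1/4·y_n + 3/4·y_{n+1}] ⇒ (1 − 3/4z)y_{n+1} = (1 + 1/4z)y_n
  ⇒ R(z) = (1 + 1/4z)/(1 − 3/4z).

Boundary: |R(x)|=1, x<0.
x=-1.07: |R|=0.4064
x=-2: |R|=0.2000
x=-10: |R|=0.1765
x=-100: |R|=0.3158
θ=3/4≥1/2 ⇒ |1+1/4x|<|1−3/4x| ∀x<0 ⇒ interval (−∞,0).

(−∞, 0) — no finite endpoint. Any h>0 works for λ=-10.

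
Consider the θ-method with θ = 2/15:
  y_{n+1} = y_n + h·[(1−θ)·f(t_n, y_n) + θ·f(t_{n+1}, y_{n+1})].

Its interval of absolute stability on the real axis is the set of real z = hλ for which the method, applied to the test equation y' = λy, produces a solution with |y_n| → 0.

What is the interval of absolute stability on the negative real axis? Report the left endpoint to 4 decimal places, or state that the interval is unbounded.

z∈(-2.7273,0).

With y'=λy (z=hλ):
  y_{n+1} = y_n + z·[13/15·y_n + 2/15·y_{n+1}] ⇒ (1 − 2/15z)y_{n+1} = (1 + 13/15z)y_n
  ⇒ R(z) = (1 + 13/15z)/(1 − 2/15z).

Find x<0 with |R(x)|<1.
x=-1.54: |R|=0.2777
R=−1: 1+13/15x = −1+2/15x ⇒ -11/15x=2 ⇒ x=2/(-11/15)=-2.7273
Confirm numerically:
  x=-2.378: |R|=0.80553 <1
  x=-2.166: |R|=0.68063 <1
  x=-1.170: |R|=0.01211 <1
  x=-3.113: |R|=1.19990 >1
  x=-2.824: |R|=1.05153 >1
Interval (-2.7273, 0).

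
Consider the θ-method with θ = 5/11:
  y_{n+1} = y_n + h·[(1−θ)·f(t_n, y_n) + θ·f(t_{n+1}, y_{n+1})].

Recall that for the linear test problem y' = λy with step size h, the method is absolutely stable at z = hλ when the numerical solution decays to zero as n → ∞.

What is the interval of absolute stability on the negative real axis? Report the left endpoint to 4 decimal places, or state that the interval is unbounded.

(-22.0000, 0).

On y'=λy, z=hλ:
  y_{n+1} = y_n + z·[6/11·y_n + 5/11·y_{n+1}] ⇒ (1 − 5/11z)y_{n+1} = (1 + 6/11z)y_n
  Hence R(z) = (1 + 6/11z)/(1 − 5/11z).

Need |R(x)|<1, x<0.
x=-1.38: |R|=0.1520
R=−1: 1+6/11x = −1+5/11x ⇒ -1/11x=2 ⇒ x=2/(-1/11)=-22.0000
Confirm numerically:
  x=-20.070: |R|=0.98267 <1
  x=-18.841: |R|=0.96997 <1
  x=-10.249: |R|=0.81121 <1
  x=-22.324: |R|=1.00264 >1
  x=-22.225: |R|=1.00184 >1
Stable set (-22.0000, 0).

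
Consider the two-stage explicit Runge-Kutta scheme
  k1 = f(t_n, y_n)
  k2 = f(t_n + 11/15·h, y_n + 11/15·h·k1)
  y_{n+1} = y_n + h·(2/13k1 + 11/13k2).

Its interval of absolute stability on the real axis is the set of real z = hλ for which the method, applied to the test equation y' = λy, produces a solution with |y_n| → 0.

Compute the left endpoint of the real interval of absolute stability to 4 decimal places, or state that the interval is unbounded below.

Set f=λy, z=hλ:
  k1=λy_n ⇒ h·k1=z·y_n;  k2=λ(1+11/15z)y_n ⇒ h·k2=z(1+11/15z)y_n
  y_{n+1}/y_n = 1 + 2/13z + 11/13z(1+11/15z) = 1 + z + 121/195z²
  ⇒ R(z) = 1 + z + 121/195z².

Find x<0 with |R(x)|<1.
x=-1.06: |R|=0.6372
R=1: x+121/195x²=0 ⇒ x=−195/121=-1.6116; min R=1−1/(4·121/195)=0.5971>−1
Confirm numerically:
  x=-1.291: |R|=0.74320 <1
  x=-1.142: |R|=0.66725 <1
  x=-1.090: |R|=0.64723 <1
  x=-0.728: |R|=0.60086 <1
  x=-2.109: |R|=1.65097 >1
  x=-1.753: |R|=1.15384 >1
  x=-1.722: |R|=1.11800 >1
So |R|<1 on (-1.6116, 0).

left endpoint -1.6116.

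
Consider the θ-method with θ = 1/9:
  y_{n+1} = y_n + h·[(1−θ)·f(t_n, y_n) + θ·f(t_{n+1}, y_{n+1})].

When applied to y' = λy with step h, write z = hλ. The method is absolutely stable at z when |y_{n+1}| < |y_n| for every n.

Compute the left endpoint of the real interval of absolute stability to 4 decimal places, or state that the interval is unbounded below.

With y'=λy (z=hλ):
  y_{n+1} = y_n + z·[8/9·y_n + 1/9·y_{n+1}] ⇒ (1 − 1/9z)y_{n+1} = (1 + 8/9z)y_n
  ⇒ R(z) = (1 + 8/9z)/(1 − 1/9z).

Boundary: |R(x)|=1, x<0.
x=-1.31: |R|=0.1435
R=−1: 1+8/9x = −1+1/9x ⇒ -7/9x=2 ⇒ x=2/(-7/9)=-2.5714
Confirm numerically:
  x=-2.036: |R|=0.66038 <1
  x=-1.741: |R|=0.45880 <1
  x=-1.285: |R|=0.12445 <1
  x=-1.220: |R|=0.07436 <1
  x=-2.815: |R|=1.14431 >1
  x=-2.794: |R|=1.13210 >1
  x=-2.642: |R|=1.04243 >1
Stable set (-2.5714, 0).

left endpoint -2.5714.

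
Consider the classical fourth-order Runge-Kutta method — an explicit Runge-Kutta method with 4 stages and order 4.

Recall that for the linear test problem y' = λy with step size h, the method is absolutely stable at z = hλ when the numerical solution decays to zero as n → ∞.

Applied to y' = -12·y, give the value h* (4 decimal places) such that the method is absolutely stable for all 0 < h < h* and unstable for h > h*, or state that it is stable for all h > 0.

With y'=λy (z=hλ):
  order 4, 4-stage ⇒ R(z)=1+z+z^2/2+z^3/6+z^4/24
  (e.g. R(-0.34)=0.71181, |R|=0.71181)

Solve |R(x)|<1 on ℝ⁻.
x=-0.34: |R|=0.7118
|R(-1.99)|=0.3300 |R(-1.78)|=0.2825 |R(-1.37)|=0.2867
Bisect:
  x_lo=-3.3593 |R|=2.2710  x_hi=-0.2051 |R|=0.8146
  mid=-1.78218 |R|=0.28282 →hi
  mid=-2.57072 |R|=0.72184 →hi
  mid=-2.96499 |R|=1.30649 →lo
  mid=-2.76785 |R|=0.97402 →hi
  mid=-2.86642 |R|=1.12936 →lo
  mid=-2.81714 |R|=1.04908 →lo
  mid=-2.79249 |R|=1.01091 →lo
  mid=-2.78017 |R|=0.99231 →hi
  mid=-2.78633 |R|=1.00157 →lo
  ...
  [-2.78537,-2.78518] ⇒ x*=-2.7853
Stable set (-2.7853, 0).

(-2.7853,0); λ=-12 ⇒ h* = 0.2321.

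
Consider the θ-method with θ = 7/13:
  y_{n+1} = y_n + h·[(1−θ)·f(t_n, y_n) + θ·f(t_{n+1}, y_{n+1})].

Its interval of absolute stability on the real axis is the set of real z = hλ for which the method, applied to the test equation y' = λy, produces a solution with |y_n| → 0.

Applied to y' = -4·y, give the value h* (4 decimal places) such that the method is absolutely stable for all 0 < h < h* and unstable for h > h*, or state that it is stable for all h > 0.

unbounded; (−∞, 0). Any h>0 works for λ=-4.

With y'=λy (z=hλ):
  y_{n+1} = y_n + z·[6/13·y_n + 7/13·y_{n+1}] ⇒ (1 − 7/13z)y_{n+1} = (1 + 6/13z)y_n
  ⇒ R(z) = (1 + 6/13z)/(1 − 7/13z).

Boundary: |R(x)|=1, x<0.
x=-1.58: |R|=0.1463
x=-2: |R|=0.0370
x=-10: |R|=0.5663
x=-100: |R|=0.8233
θ=7/13≥1/2 ⇒ |1+6/13x|<|1−7/13x| ∀x<0 ⇒ interval (−∞,0).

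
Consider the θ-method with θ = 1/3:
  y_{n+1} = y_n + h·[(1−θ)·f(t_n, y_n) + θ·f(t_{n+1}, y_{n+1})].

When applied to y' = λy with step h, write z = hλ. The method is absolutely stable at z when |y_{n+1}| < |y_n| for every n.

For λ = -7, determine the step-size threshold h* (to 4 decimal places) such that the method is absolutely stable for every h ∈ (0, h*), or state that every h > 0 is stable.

(-6.0000,0); λ=-7 ⇒ h* = (6)/7 = 0.8571.

Set f=λy, z=hλ:
  y_{n+1} = y_n + z·[2/3·y_n + 1/3·y_{n+1}] ⇒ (1 − 1/3z)y_{n+1} = (1 + 2/3z)y_n
  Hence R(z) = (1 + 2/3z)/(1 − 1/3z).

Solve |R(x)|<1 on ℝ⁻.
x=-1.62: |R|=0.0519
R=−1: 1+2/3x = −1+1/3x ⇒ -1/3x=2 ⇒ x=2/(-1/3)=-6.0000
Confirm numerically:
  x=-5.803: |R|=0.97762 <1
  x=-3.568: |R|=0.62972 <1
  x=-3.183: |R|=0.54440 <1
  x=-2.689: |R|=0.41800 <1
  x=-6.409: |R|=1.04347 >1
  x=-6.239: |R|=1.02587 >1
Interval (-6.0000, 0).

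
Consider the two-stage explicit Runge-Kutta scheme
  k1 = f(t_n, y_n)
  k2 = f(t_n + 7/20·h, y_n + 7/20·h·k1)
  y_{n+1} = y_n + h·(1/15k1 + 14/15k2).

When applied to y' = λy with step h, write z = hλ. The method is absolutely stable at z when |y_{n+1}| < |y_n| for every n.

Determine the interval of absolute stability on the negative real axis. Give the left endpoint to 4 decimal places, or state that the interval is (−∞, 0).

z∈(-3.0612,0).

Set f=λy, z=hλ:
  k1=λy_n ⇒ h·k1=z·y_n;  k2=λ(1+7/20z)y_n ⇒ h·k2=z(1+7/20z)y_n
  y_{n+1}/y_n = 1 + 1/15z + 14/15z(1+7/20z) = 1 + z + 49/150z²
  R(z) = 1 + z + 49/150z².

Need |R(x)|<1, x<0.
x=-1.72: |R|=0.2464
R=1: x+49/150x²=0 ⇒ x=−150/49=-3.0612; min R=1−1/(4·49/150)=0.2347>−1
Confirm numerically:
  x=-2.252: |R|=0.40469 <1
  x=-1.342: |R|=0.24631 <1
  x=-1.277: |R|=0.25570 <1
  x=-3.560: |R|=1.58004 >1
  x=-3.351: |R|=1.31721 >1
  x=-3.241: |R|=1.19033 >1
So |R|<1 on (-3.0612, 0).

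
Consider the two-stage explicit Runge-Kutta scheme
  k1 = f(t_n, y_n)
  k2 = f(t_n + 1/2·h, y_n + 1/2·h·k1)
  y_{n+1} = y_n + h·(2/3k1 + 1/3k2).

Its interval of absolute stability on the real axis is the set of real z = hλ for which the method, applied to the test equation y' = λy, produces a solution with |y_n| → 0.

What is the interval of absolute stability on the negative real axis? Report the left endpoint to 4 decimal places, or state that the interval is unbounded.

Test eqn y'=λy, z=hλ:
  k1=λy_n ⇒ h·k1=z·y_n;  k2=λ(1+1/2z)y_n ⇒ h·k2=z(1+1/2z)y_n
  y_{n+1}/y_n = 1 + 2/3z + 1/3z(1+1/2z) = 1 + z + 1/6z²
  ⇒ R(z) = 1 + z + 1/6z².

Find x<0 with |R(x)|<1.
x=-1.21: |R|=0.0340
R=1: x+1/6x²=0 ⇒ x=−6=-6.0000; min R=1−1/(4·1/6)=-0.5000>−1
Confirm numerically:
  x=-5.645: |R|=0.66600 <1
  x=-4.240: |R|=0.24373 <1
  x=-2.863: |R|=0.49687 <1
  x=-6.175: |R|=1.18010 >1
  x=-6.137: |R|=1.14013 >1
  x=-6.125: |R|=1.12760 >1
Stable set (-6.0000, 0).

(-6.0000, 0).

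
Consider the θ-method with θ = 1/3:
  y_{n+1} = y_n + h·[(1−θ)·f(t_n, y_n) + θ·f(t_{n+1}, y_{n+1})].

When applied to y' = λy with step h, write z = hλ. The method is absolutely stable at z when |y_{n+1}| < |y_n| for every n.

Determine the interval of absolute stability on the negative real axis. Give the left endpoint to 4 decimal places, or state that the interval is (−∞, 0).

z∈(-6.0000,0).

On y'=λy, z=hλ:
  y_{n+1} = y_n + z·[2/3·y_n + 1/3·y_{n+1}] ⇒ (1 − 1/3z)y_{n+1} = (1 + 2/3z)y_n
  Hence R(z) = (1 + 2/3z)/(1 − 1/3z).

Find x<0 with |R(x)|<1.
x=-1.1: |R|=0.1951
R=−1: 1+2/3x = −1+1/3x ⇒ -1/3x=2 ⇒ x=2/(-1/3)=-6.0000
Confirm numerically:
  x=-5.180: |R|=0.89976 <1
  x=-4.341: |R|=0.77401 <1
  x=-2.577: |R|=0.38623 <1
  x=-6.262: |R|=1.02829 >1
  x=-6.213: |R|=1.02312 >1
  x=-6.145: |R|=1.01586 >1
So |R|<1 on (-6.0000, 0).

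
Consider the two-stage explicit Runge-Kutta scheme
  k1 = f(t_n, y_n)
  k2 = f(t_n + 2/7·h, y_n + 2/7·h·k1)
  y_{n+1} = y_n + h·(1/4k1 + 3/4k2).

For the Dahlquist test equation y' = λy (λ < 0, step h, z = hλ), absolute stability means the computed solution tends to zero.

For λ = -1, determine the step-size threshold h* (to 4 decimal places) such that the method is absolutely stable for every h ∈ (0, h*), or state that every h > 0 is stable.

(-4.6667,0); λ=-1 ⇒ h* = (14/3)/1 = 4.6667.

Test eqn y'=λy, z=hλ:
  k1=λy_n ⇒ h·k1=z·y_n;  k2=λ(1+2/7z)y_n ⇒ h·k2=z(1+2/7z)y_n
  y_{n+1}/y_n = 1 + 1/4z + 3/4z(1+2/7z) = 1 + z + 3/14z²
  Hence R(z) = 1 + z + 3/14z².

Solve |R(x)|<1 on ℝ⁻.
x=-0.67: |R|=0.4262
R=1: x+3/14x²=0 ⇒ x=−14/3=-4.6667; min R=1−1/(4·3/14)=-0.1667>−1
Confirm numerically:
  x=-3.943: |R|=0.38855 <1
  x=-3.728: |R|=0.25014 <1
  x=-3.646: |R|=0.20257 <1
  x=-2.377: |R|=0.16626 <1
  x=-5.201: |R|=1.59551 >1
  x=-5.170: |R|=1.55762 >1
So |R|<1 on (-4.6667, 0).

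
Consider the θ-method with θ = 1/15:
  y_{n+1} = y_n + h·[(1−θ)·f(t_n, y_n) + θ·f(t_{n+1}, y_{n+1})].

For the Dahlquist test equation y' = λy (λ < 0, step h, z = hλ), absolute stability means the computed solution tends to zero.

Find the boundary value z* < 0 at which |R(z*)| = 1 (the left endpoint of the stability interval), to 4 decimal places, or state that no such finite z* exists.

Test eqn y'=λy, z=hλ:
  y_{n+1} = y_n + z·[14/15·y_n + 1/15·y_{n+1}] ⇒ (1 − 1/15z)y_{n+1} = (1 + 14/15z)y_n
  Hence R(z) = (1 + 14/15z)/(1 − 1/15z).

Solve |R(x)|<1 on ℝ⁻.
x=-1.01: |R|=0.0537
R=−1: 1+14/15x = −1+1/15x ⇒ -13/15x=2 ⇒ x=2/(-13/15)=-2.3077
Confirm numerically:
  x=-2.189: |R|=0.91023 <1
  x=-1.836: |R|=0.63578 <1
  x=-1.212: |R|=0.12139 <1
  x=-1.167: |R|=0.08276 <1
  x=-2.691: |R|=1.28167 >1
  x=-2.515: |R|=1.15387 >1
So |R|<1 on (-2.3077, 0).

z* = -2.3077.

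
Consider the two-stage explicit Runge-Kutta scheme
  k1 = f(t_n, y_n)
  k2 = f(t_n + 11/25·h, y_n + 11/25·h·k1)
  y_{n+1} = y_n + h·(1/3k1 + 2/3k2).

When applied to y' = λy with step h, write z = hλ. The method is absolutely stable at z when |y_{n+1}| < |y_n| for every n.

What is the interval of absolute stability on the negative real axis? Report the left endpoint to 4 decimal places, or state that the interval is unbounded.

z∈(-3.4091,0).

Test eqn y'=λy, z=hλ:
  k1=λy_n ⇒ h·k1=z·y_n;  k2=λ(1+11/25z)y_n ⇒ h·k2=z(1+11/25z)y_n
  y_{n+1}/y_n = 1 + 1/3z + 2/3z(1+11/25z) = 1 + z + 22/75z²
  ⇒ R(z) = 1 + z + 22/75z².

Need |R(x)|<1, x<0.
x=-0.62: |R|=0.4928
R=1: x+22/75x²=0 ⇒ x=−75/22=-3.4091; min R=1−1/(4·22/75)=0.1477>−1
Confirm numerically:
  x=-2.735: |R|=0.45920 <1
  x=-2.732: |R|=0.45739 <1
  x=-2.259: |R|=0.23790 <1
  x=-2.047: |R|=0.18213 <1
  x=-3.881: |R|=1.53723 >1
  x=-3.457: |R|=1.04858 >1
Interval (-3.4091, 0).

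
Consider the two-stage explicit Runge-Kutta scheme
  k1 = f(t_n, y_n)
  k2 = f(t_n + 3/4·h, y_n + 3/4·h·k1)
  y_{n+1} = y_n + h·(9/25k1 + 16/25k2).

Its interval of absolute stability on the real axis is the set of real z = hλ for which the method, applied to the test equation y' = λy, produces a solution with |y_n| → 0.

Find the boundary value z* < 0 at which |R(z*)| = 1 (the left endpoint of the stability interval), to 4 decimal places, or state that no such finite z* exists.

On y'=λy, z=hλ:
  k1=λy_n ⇒ h·k1=z·y_n;  k2=λ(1+3/4z)y_n ⇒ h·k2=z(1+3/4z)y_n
  y_{n+1}/y_n = 1 + 9/25z + 16/25z(1+3/4z) = 1 + z + 12/25z²
  so R(z) = 1 + z + 12/25z².

Find x<0 with |R(x)|<1.
x=-1.6: |R|=0.6288
R=1: x+12/25x²=0 ⇒ x=−25/12=-2.0833; min R=1−1/(4·12/25)=0.4792>−1
Confirm numerically:
  x=-1.624: |R|=0.64194 <1
  x=-1.268: |R|=0.50376 <1
  x=-1.137: |R|=0.48353 <1
  x=-0.926: |R|=0.48559 <1
  x=-2.485: |R|=1.47911 >1
  x=-2.372: |R|=1.32866 >1
Stable set (-2.0833, 0).

z* = -2.0833.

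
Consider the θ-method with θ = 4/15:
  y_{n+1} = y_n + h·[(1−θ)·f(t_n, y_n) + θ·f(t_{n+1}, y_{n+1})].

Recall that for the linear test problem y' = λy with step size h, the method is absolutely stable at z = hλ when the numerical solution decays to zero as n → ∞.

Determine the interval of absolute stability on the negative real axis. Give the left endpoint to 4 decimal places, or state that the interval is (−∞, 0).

z∈(-4.2857,0).

With y'=λy (z=hλ):
  y_{n+1} = y_n + z·[11/15·y_n + 4/15·y_{n+1}] ⇒ (1 − 4/15z)y_{n+1} = (1 + 11/15z)y_n
  Hence R(z) = (1 + 11/15z)/(1 − 4/15z).

Need |R(x)|<1, x<0.
x=-1.36: |R|=0.0020
R=−1: 1+11/15x = −1+4/15x ⇒ -7/15x=2 ⇒ x=2/(-7/15)=-4.2857
Confirm numerically:
  x=-3.101: |R|=0.69738 <1
  x=-3.005: |R|=0.66821 <1
  x=-3.001: |R|=0.66698 <1
  x=-2.851: |R|=0.61964 <1
  x=-4.582: |R|=1.06223 >1
  x=-4.311: |R|=1.00549 >1
Stable set (-4.2857, 0).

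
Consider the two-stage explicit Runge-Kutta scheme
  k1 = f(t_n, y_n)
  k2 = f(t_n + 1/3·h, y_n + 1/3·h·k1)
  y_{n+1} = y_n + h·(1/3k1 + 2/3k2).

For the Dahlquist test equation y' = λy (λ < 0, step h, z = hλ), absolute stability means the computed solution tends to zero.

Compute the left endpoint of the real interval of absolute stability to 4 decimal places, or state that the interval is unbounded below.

z* = -4.5000.

Set f=λy, z=hλ:
  k1=λy_n ⇒ h·k1=z·y_n;  k2=λ(1+1/3z)y_n ⇒ h·k2=z(1+1/3z)y_n
  y_{n+1}/y_n = 1 + 1/3z + 2/3z(1+1/3z) = 1 + z + 2/9z²
  so R(z) = 1 + z + 2/9z².

Solve |R(x)|<1 on ℝ⁻.
x=-0.56: |R|=0.5097
R=1: x+2/9x²=0 ⇒ x=−9/2=-4.5000; min R=1−1/(4·2/9)=-0.1250>−1
Confirm numerically:
  x=-4.328: |R|=0.83457 <1
  x=-3.024: |R|=0.00813 <1
  x=-2.800: |R|=0.05778 <1
  x=-2.101: |R|=0.12007 <1
  x=-4.907: |R|=1.44381 >1
  x=-4.770: |R|=1.28620 >1
Stable set (-4.5000, 0).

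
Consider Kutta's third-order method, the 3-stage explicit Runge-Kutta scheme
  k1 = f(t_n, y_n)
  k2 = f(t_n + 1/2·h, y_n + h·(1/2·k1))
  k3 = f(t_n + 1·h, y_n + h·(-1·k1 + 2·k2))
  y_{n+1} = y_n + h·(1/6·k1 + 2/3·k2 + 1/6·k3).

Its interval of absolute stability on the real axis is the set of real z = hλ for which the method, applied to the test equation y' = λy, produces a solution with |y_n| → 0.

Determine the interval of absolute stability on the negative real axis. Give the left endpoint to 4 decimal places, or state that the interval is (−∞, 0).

Test eqn y'=λy, z=hλ:
  order 3, 3-stage ⇒ R(z)=1+z+z^2/2+z^3/6
  (e.g. R(-1.4)=0.12267, |R|=0.12267)

Boundary: |R(x)|=1, x<0.
x=-1.4: |R|=0.1227
|R(-2.84)|=1.6249 |R(-2.54)|=1.0454 |R(-2.11)|=0.4496
Bisect:
  x_lo=-3.3583 |R|=3.0317  x_hi=-0.0956 |R|=0.9089
  mid=-1.72692 |R|=0.09414 →hi
  mid=-2.54260 |R|=1.04976 →lo
  mid=-2.13476 |R|=0.47758 →hi
  mid=-2.33868 |R|=0.73584 →hi
  mid=-2.44064 |R|=0.88531 →hi
  mid=-2.49162 |R|=0.96560 →hi
  mid=-2.51711 |R|=1.00719 →lo
  mid=-2.50436 |R|=0.98627 →hi
  mid=-2.51074 |R|=0.99670 →hi
  ...
  [-2.51293,-2.51273] ⇒ x*=-2.5127
Stable set (-2.5127, 0).

(-2.5127, 0).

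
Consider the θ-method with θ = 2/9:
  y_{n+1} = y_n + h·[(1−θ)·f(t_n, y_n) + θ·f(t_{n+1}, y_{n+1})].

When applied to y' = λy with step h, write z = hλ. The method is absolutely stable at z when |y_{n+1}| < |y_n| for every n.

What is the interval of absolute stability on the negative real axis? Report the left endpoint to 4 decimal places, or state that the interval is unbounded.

(-3.6000, 0).

With y'=λy (z=hλ):
  y_{n+1} = y_n + z·[7/9·y_n + 2/9·y_{n+1}] ⇒ (1 − 2/9z)y_{n+1} = (1 + 7/9z)y_n
  ⇒ R(z) = (1 + 7/9z)/(1 − 2/9z).

Solve |R(x)|<1 on ℝ⁻.
x=-1.63: |R|=0.1966
R=−1: 1+7/9x = −1+2/9x ⇒ -5/9x=2 ⇒ x=2/(-5/9)=-3.6000
Confirm numerically:
  x=-2.759: |R|=0.71036 <1
  x=-2.440: |R|=0.58213 <1
  x=-2.338: |R|=0.53861 <1
  x=-2.168: |R|=0.46311 <1
  x=-4.166: |R|=1.16328 >1
  x=-3.954: |R|=1.10468 >1
  x=-3.914: |R|=1.09330 >1
Stable set (-3.6000, 0).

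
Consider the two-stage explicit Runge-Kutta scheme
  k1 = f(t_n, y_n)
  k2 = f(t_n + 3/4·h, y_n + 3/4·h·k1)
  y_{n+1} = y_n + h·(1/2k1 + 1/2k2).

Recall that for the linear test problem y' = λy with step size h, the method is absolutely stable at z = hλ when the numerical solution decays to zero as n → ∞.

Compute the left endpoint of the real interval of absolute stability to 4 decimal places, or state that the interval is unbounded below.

Test eqn y'=λy, z=hλ:
  k1=λy_n ⇒ h·k1=z·y_n;  k2=λ(1+3/4z)y_n ⇒ h·k2=z(1+3/4z)y_n
  y_{n+1}/y_n = 1 + 1/2z + 1/2z(1+3/4z) = 1 + z + 3/8z²
  ⇒ R(z) = 1 + z + 3/8z².

Need |R(x)|<1, x<0.
x=-1.07: |R|=0.3593
R=1: x+3/8x²=0 ⇒ x=−8/3=-2.6667; min R=1−1/(4·3/8)=0.3333>−1
Confirm numerically:
  x=-2.590: |R|=0.92554 <1
  x=-2.001: |R|=0.50050 <1
  x=-1.179: |R|=0.34227 <1
  x=-3.163: |R|=1.58871 >1
  x=-2.802: |R|=1.14220 >1
So |R|<1 on (-2.6667, 0).

left endpoint -2.6667.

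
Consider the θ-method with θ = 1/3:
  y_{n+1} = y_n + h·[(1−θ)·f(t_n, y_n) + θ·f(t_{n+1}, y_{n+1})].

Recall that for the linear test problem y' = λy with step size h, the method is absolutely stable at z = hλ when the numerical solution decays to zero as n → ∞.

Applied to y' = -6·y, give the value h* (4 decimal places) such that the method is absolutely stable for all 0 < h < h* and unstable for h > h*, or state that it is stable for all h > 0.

(-6.0000,0); λ=-6 ⇒ h* = (6)/6 = 1.0000.

Set f=λy, z=hλ:
  y_{n+1} = y_n + z·[2/3·y_n + 1/3·y_{n+1}] ⇒ (1 − 1/3z)y_{n+1} = (1 + 2/3z)y_n
  ⇒ R(z) = (1 + 2/3z)/(1 − 1/3z).

Boundary: |R(x)|=1, x<0.
x=-1.62: |R|=0.0519
R=−1: 1+2/3x = −1+1/3x ⇒ -1/3x=2 ⇒ x=2/(-1/3)=-6.0000
Confirm numerically:
  x=-5.536: |R|=0.94564 <1
  x=-5.339: |R|=0.92073 <1
  x=-4.077: |R|=0.72827 <1
  x=-3.644: |R|=0.64539 <1
  x=-6.485: |R|=1.05113 >1
  x=-6.352: |R|=1.03764 >1
Interval (-6.0000, 0).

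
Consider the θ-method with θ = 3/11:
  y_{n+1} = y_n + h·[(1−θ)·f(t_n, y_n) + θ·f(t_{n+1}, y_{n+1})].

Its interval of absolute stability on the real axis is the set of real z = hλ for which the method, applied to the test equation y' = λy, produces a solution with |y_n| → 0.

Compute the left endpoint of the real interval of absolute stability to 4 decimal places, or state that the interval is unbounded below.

left endpoint -4.4000.

Test eqn y'=λy, z=hλ:
  y_{n+1} = y_n + z·[8/11·y_n + 3/11·y_{n+1}] ⇒ (1 − 3/11z)y_{n+1} = (1 + 8/11z)y_n
  so R(z) = (1 + 8/11z)/(1 − 3/11z).

Solve |R(x)|<1 on ℝ⁻.
x=-0.75: |R|=0.3774
R=−1: 1+8/11x = −1+3/11x ⇒ -5/11x=2 ⇒ x=2/(-5/11)=-4.4000
Confirm numerically:
  x=-3.846: |R|=0.87710 <1
  x=-2.381: |R|=0.44359 <1
  x=-2.288: |R|=0.40887 <1
  x=-1.930: |R|=0.26444 <1
  x=-4.841: |R|=1.08639 >1
  x=-4.528: |R|=1.02603 >1
So |R|<1 on (-4.4000, 0).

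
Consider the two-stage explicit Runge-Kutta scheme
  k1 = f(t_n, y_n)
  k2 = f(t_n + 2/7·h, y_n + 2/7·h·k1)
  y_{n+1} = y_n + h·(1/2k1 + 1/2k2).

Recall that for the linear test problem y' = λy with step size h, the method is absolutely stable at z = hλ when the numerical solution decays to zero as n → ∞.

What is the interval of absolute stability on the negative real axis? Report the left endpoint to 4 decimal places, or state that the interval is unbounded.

Test eqn y'=λy, z=hλ:
  k1=λy_n ⇒ h·k1=z·y_n;  k2=λ(1+2/7z)y_n ⇒ h·k2=z(1+2/7z)y_n
  y_{n+1}/y_n = 1 + 1/2z + 1/2z(1+2/7z) = 1 + z + 1/7z²
  Hence R(z) = 1 + z + 1/7z².

Find x<0 with |R(x)|<1.
x=-0.73: |R|=0.3461
R=1: x+1/7x²=0 ⇒ x=−7=-7.0000; min R=1−1/(4·1/7)=-0.7500>−1
Confirm numerically:
  x=-5.330: |R|=0.27159 <1
  x=-5.201: |R|=0.33666 <1
  x=-3.685: |R|=0.74511 <1
  x=-3.055: |R|=0.72171 <1
  x=-7.360: |R|=1.37851 >1
  x=-7.169: |R|=1.17308 >1
  x=-7.035: |R|=1.03517 >1
Stable set (-7.0000, 0).

z∈(-7.0000,0).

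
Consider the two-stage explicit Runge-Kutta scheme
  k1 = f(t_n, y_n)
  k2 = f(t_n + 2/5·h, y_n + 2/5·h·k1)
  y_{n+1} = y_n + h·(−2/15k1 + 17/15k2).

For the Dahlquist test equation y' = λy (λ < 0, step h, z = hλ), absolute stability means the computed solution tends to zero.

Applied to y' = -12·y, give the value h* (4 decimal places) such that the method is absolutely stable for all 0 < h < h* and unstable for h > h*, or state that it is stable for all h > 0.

(-2.2059,0); λ=-12 ⇒ h* = (75/34)/12 = 0.1838.

Set f=λy, z=hλ:
  k1=λy_n ⇒ h·k1=z·y_n;  k2=λ(1+2/5z)y_n ⇒ h·k2=z(1+2/5z)y_n
  y_{n+1}/y_n = 1 − 2/15z + 17/15z(1+2/5z) = 1 + z + 34/75z²
  Hence R(z) = 1 + z + 34/75z².

Need |R(x)|<1, x<0.
x=-0.77: |R|=0.4988
R=1: x+34/75x²=0 ⇒ x=−75/34=-2.2059; min R=1−1/(4·34/75)=0.4485>−1
Confirm numerically:
  x=-1.669: |R|=0.59379 <1
  x=-1.508: |R|=0.52291 <1
  x=-0.955: |R|=0.45845 <1
  x=-2.652: |R|=1.53634 >1
  x=-2.568: |R|=1.42156 >1
Stable set (-2.2059, 0).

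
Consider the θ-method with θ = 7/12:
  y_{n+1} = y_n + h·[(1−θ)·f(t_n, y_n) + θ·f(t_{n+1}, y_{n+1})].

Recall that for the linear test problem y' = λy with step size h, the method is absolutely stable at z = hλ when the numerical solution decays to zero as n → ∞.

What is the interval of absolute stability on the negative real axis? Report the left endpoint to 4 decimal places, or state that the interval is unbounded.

Set f=λy, z=hλ:
  y_{n+1} = y_n + z·[5/12·y_n + 7/12·y_{n+1}] ⇒ (1 − 7/12z)y_{n+1} = (1 + 5/12z)y_n
  R(z) = (1 + 5/12z)/(1 − 7/12z).

Solve |R(x)|<1 on ℝ⁻.
x=-0.9: |R|=0.4098
x=-2: |R|=0.0769
x=-10: |R|=0.4634
x=-100: |R|=0.6854
θ=7/12≥1/2 ⇒ |1+5/12x|<|1−7/12x| ∀x<0 ⇒ unbounded interval.

unbounded; (−∞, 0).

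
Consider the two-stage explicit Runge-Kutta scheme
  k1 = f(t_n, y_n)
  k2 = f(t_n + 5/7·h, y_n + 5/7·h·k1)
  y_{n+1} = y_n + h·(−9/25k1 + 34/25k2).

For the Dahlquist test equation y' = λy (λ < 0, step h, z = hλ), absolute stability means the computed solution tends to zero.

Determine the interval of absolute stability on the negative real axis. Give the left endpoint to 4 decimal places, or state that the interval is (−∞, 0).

(-1.0294, 0).

Set f=λy, z=hλ:
  k1=λy_n ⇒ h·k1=z·y_n;  k2=λ(1+5/7z)y_n ⇒ h·k2=z(1+5/7z)y_n
  y_{n+1}/y_n = 1 − 9/25z + 34/25z(1+5/7z) = 1 + z + 34/35z²
  ⇒ R(z) = 1 + z + 34/35z².

Solve |R(x)|<1 on ℝ⁻.
x=-0.32: |R|=0.7795
R=1: x+34/35x²=0 ⇒ x=−35/34=-1.0294; min R=1−1/(4·34/35)=0.7426>−1
Confirm numerically:
  x=-0.799: |R|=0.82116 <1
  x=-0.607: |R|=0.75092 <1
  x=-0.606: |R|=0.75074 <1
  x=-0.479: |R|=0.74389 <1
  x=-1.220: |R|=1.22587 >1
  x=-1.216: |R|=1.22041 >1
So |R|<1 on (-1.0294, 0).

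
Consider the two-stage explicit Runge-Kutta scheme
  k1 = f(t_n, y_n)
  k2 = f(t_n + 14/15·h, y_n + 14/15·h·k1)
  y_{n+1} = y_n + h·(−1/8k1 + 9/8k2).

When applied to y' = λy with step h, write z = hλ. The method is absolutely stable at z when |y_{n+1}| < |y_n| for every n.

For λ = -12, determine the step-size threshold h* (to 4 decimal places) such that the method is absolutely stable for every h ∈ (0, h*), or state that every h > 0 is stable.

On y'=λy, z=hλ:
  k1=λy_n ⇒ h·k1=z·y_n;  k2=λ(1+14/15z)y_n ⇒ h·k2=z(1+14/15z)y_n
  y_{n+1}/y_n = 1 − 1/8z + 9/8z(1+14/15z) = 1 + z + 21/20z²
  R(z) = 1 + z + 21/20z².

Need |R(x)|<1, x<0.
x=-0.93: |R|=0.9781
R=1: x+21/20x²=0 ⇒ x=−20/21=-0.9524; min R=1−1/(4·21/20)=0.7619>−1
Confirm numerically:
  x=-0.714: |R|=0.82129 <1
  x=-0.646: |R|=0.79218 <1
  x=-0.467: |R|=0.76199 <1
  x=-1.270: |R|=1.42355 >1
  x=-1.185: |R|=1.28944 >1
  x=-1.068: |R|=1.12966 >1
So |R|<1 on (-0.9524, 0).

(-0.9524,0); λ=-12 ⇒ h* = (20/21)/12 = 0.0794.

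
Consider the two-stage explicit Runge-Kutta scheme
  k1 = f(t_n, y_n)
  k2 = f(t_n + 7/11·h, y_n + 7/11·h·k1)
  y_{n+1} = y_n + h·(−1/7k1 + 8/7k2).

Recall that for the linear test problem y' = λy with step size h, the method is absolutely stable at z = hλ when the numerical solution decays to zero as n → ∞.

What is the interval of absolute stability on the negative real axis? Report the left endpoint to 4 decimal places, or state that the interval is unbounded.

On y'=λy, z=hλ:
  k1=λy_n ⇒ h·k1=z·y_n;  k2=λ(1+7/11z)y_n ⇒ h·k2=z(1+7/11z)y_n
  y_{n+1}/y_n = 1 − 1/7z + 8/7z(1+7/11z) = 1 + z + 8/11z²
  so R(z) = 1 + z + 8/11z².

Need |R(x)|<1, x<0.
x=-1.24: |R|=0.8783
R=1: x+8/11x²=0 ⇒ x=−11/8=-1.3750; min R=1−1/(4·8/11)=0.6562>−1
Confirm numerically:
  x=-1.200: |R|=0.84727 <1
  x=-1.192: |R|=0.84136 <1
  x=-1.153: |R|=0.81384 <1
  x=-0.973: |R|=0.71553 <1
  x=-1.842: |R|=1.62561 >1
  x=-1.419: |R|=1.04541 >1
Interval (-1.3750, 0).

(-1.3750, 0).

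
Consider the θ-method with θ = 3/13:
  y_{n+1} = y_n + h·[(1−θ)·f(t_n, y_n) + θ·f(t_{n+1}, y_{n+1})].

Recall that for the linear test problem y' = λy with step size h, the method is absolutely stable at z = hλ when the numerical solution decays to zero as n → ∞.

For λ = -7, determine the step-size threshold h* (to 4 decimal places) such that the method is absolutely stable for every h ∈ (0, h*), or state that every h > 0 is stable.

With y'=λy (z=hλ):
  y_{n+1} = y_n + z·[10/13·y_n + 3/13·y_{n+1}] ⇒ (1 − 3/13z)y_{n+1} = (1 + 10/13z)y_n
  Hence R(z) = (1 + 10/13z)/(1 − 3/13z).

Solve |R(x)|<1 on ℝ⁻.
x=-0.56: |R|=0.5041
R=−1: 1+10/13x = −1+3/13x ⇒ -7/13x=2 ⇒ x=2/(-7/13)=-3.7143
Confirm numerically:
  x=-3.426: |R|=0.91331 <1
  x=-3.012: |R|=0.77691 <1
  x=-2.341: |R|=0.51990 <1
  x=-2.057: |R|=0.39487 <1
  x=-3.849: |R|=1.03842 >1
  x=-3.804: |R|=1.02573 >1
Interval (-3.7143, 0).

(-3.7143,0); λ=-7 ⇒ h* = (26/7)/7 = 0.5306.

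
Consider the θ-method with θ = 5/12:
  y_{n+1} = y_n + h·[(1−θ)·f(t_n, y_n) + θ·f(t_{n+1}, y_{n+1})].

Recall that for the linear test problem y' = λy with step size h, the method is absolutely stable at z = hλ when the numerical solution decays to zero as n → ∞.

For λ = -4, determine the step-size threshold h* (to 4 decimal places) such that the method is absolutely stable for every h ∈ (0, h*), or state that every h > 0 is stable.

(-12.0000,0); λ=-4 ⇒ h* = (12)/4 = 3.0000.

Test eqn y'=λy, z=hλ:
  y_{n+1} = y_n + z·[7/12·y_n + 5/12·y_{n+1}] ⇒ (1 − 5/12z)y_{n+1} = (1 + 7/12z)y_n
  so R(z) = (1 + 7/12z)/(1 − 5/12z).

Need |R(x)|<1, x<0.
x=-1.26: |R|=0.1738
R=−1: 1+7/12x = −1+5/12x ⇒ -1/6x=2 ⇒ x=2/(-1/6)=-12.0000
Confirm numerically:
  x=-10.521: |R|=0.95421 <1
  x=-5.112: |R|=0.63323 <1
  x=-4.883: |R|=0.60912 <1
  x=-12.156: |R|=1.00429 >1
  x=-12.107: |R|=1.00295 >1
  x=-12.062: |R|=1.00171 >1
So |R|<1 on (-12.0000, 0).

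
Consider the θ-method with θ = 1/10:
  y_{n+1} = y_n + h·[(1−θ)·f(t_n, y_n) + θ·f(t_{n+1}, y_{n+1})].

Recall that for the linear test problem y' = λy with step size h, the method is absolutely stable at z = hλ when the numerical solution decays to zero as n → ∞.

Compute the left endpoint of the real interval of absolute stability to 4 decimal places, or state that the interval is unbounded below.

On y'=λy, z=hλ:
  y_{n+1} = y_n + z·[9/10·y_n + 1/10·y_{n+1}] ⇒ (1 − 1/10z)y_{n+1} = (1 + 9/10z)y_n
  R(z) = (1 + 9/10z)/(1 − 1/10z).

Need |R(x)|<1, x<0.
x=-1.22: |R|=0.0873
R=−1: 1+9/10x = −1+1/10x ⇒ -4/5x=2 ⇒ x=2/(-4/5)=-2.5000
Confirm numerically:
  x=-2.468: |R|=0.97947 <1
  x=-1.225: |R|=0.09131 <1
  x=-1.122: |R|=0.00881 <1
  x=-3.072: |R|=1.35006 >1
  x=-2.707: |R|=1.13032 >1
  x=-2.645: |R|=1.09174 >1
Interval (-2.5000, 0).

z* = -2.5000.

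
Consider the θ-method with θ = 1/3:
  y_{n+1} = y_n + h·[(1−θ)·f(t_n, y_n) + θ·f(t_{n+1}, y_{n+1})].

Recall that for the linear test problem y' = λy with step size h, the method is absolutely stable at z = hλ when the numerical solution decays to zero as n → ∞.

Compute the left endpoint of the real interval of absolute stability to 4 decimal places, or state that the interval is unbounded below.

z* = -6.0000.

On y'=λy, z=hλ:
  y_{n+1} = y_n + z·[2/3·y_n + 1/3·y_{n+1}] ⇒ (1 − 1/3z)y_{n+1} = (1 + 2/3z)y_n
  R(z) = (1 + 2/3z)/(1 − 1/3z).

Need |R(x)|<1, x<0.
x=-1.39: |R|=0.0501
R=−1: 1+2/3x = −1+1/3x ⇒ -1/3x=2 ⇒ x=2/(-1/3)=-6.0000
Confirm numerically:
  x=-4.543: |R|=0.80684 <1
  x=-4.430: |R|=0.78869 <1
  x=-3.996: |R|=0.71355 <1
  x=-6.590: |R|=1.06152 >1
  x=-6.352: |R|=1.03764 >1
So |R|<1 on (-6.0000, 0).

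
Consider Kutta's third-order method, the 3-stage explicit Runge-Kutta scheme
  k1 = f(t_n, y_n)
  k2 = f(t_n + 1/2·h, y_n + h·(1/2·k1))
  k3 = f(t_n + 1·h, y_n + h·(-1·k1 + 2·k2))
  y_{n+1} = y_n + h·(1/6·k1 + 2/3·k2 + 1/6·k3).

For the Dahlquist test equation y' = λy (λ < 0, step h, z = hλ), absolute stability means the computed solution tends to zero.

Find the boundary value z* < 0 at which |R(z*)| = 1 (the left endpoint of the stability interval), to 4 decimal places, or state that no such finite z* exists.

Test eqn y'=λy, z=hλ:
  order 3, 3-stage ⇒ R(z)=1+z+z^2/2+z^3/6
  (e.g. R(-1.63)=-0.02334, |R|=0.02334)

Find x<0 with |R(x)|<1.
x=-1.63: |R|=0.0233
|R(-2.52)|=1.0120 |R(-2.02)|=0.3535 |R(-1.3)|=0.1788
Bisect:
  x_lo=-3.2556 |R|=2.7070  x_hi=-0.3308 |R|=0.7179
  mid=-1.79317 |R|=0.14642 →hi
  mid=-2.52437 |R|=1.01921 →lo
  mid=-2.15877 |R|=0.50537 →hi
  mid=-2.34157 |R|=0.73988 →hi
  mid=-2.43297 |R|=0.87356 →hi
  mid=-2.47867 |R|=0.94484 →hi
  mid=-2.50152 |R|=0.98163 →hi
  mid=-2.51294 |R|=1.00032 →lo
  ...
  [-2.51276,-2.51258] ⇒ x*=-2.5127
So |R|<1 on (-2.5127, 0).

z* = -2.5127.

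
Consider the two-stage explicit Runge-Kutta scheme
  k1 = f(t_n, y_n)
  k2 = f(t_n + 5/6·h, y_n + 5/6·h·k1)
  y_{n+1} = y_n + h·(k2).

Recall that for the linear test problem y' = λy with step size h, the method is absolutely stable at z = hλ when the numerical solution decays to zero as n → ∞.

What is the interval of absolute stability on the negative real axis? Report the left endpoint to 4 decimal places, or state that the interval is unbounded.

On y'=λy, z=hλ:
  k1=λy_n ⇒ h·k1=z·y_n;  k2=λ(1+5/6z)y_n ⇒ h·k2=z(1+5/6z)y_n
  y_{n+1}/y_n = 1 + z(1+5/6z) = 1 + z + 5/6z²
  Hence R(z) = 1 + z + 5/6z².

Find x<0 with |R(x)|<1.
x=-0.64: |R|=0.7013
R=1: x+5/6x²=0 ⇒ x=−6/5=-1.2000; min R=1−1/(4·5/6)=0.7000>−1
Confirm numerically:
  x=-1.002: |R|=0.83467 <1
  x=-0.986: |R|=0.82416 <1
  x=-0.961: |R|=0.80860 <1
  x=-0.619: |R|=0.70030 <1
  x=-1.657: |R|=1.63104 >1
  x=-1.652: |R|=1.62225 >1
  x=-1.498: |R|=1.37200 >1
So |R|<1 on (-1.2000, 0).

(-1.2000, 0).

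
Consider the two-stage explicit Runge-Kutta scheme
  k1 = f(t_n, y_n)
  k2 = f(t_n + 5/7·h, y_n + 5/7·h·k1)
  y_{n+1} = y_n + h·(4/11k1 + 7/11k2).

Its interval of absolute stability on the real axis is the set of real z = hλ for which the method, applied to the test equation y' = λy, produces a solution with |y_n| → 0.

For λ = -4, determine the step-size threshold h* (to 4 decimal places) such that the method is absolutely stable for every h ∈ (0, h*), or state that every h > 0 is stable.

On y'=λy, z=hλ:
  k1=λy_n ⇒ h·k1=z·y_n;  k2=λ(1+5/7z)y_n ⇒ h·k2=z(1+5/7z)y_n
  y_{n+1}/y_n = 1 + 4/11z + 7/11z(1+5/7z) = 1 + z + 5/11z²
  R(z) = 1 + z + 5/11z².

Boundary: |R(x)|=1, x<0.
x=-1.77: |R|=0.6540
R=1: x+5/11x²=0 ⇒ x=−11/5=-2.2000; min R=1−1/(4·5/11)=0.4500>−1
Confirm numerically:
  x=-2.063: |R|=0.87153 <1
  x=-2.038: |R|=0.84993 <1
  x=-1.252: |R|=0.46050 <1
  x=-1.232: |R|=0.45792 <1
  x=-2.751: |R|=1.68900 >1
  x=-2.551: |R|=1.40700 >1
  x=-2.307: |R|=1.11220 >1
Interval (-2.2000, 0).

(-2.2000,0); λ=-4 ⇒ h* = (11/5)/4 = 0.5500.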